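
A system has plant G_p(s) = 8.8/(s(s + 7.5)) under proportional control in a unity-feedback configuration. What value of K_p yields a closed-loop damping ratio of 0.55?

K_p = 5.28

Closed-loop characteristic equation: s² + 7.5s + K_p·8.8 = 0.
So ω_n = √(8.8K_p) and 2ζω_n = 7.5, giving ζ = 7.5/(2√(8.8K_p)).
Setting ζ = 0.55: √(8.8K_p) = 7.5/(2·0.55) = 6.818, so K_p = 46.49/8.8 = 5.28.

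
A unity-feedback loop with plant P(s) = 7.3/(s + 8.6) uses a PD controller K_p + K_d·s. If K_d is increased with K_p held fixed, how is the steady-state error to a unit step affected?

At s = 0 the derivative term contributes nothing: C(0) = K_p regardless of K_d, so K_pos = K_p·P(0) and e_ss are unchanged.

unchanged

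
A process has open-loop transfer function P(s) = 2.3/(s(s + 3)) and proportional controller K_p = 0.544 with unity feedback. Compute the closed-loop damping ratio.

With unity feedback the closed-loop characteristic equation is s² + 3s + 0.544·2.3 = s² + 3s + 1.251 = 0.
Matching s² + 2ζω_n s + ω_n²: ω_n = √1.251 = 1.119 rad/s and 2ζω_n = 3, so ζ = 3/(2·1.119) = 1.34.

ζ = 1.34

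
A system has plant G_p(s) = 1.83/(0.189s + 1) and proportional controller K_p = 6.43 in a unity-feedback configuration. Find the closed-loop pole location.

Closed loop: T(s) = K_p·G_p/(1+K_p·G_p) = 11.77/(0.189s + 1 + 11.77), with pole at s = −(1 + 11.77)/0.189 = −67.55.

s = -67.55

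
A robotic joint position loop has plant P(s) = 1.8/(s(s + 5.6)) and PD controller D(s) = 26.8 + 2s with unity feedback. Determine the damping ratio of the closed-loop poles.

ζ = 0.662

Forward path: (26.8 + 2s)·1.8/(s(s+5.6)). The closed-loop characteristic equation is s² + (5.6 + 1.8·2)s + 1.8·26.8 = 0.
That is s² + 9.2s + 48.24 = 0, so ω_n = 6.946 rad/s and ζ = 9.2/(2·6.946) = 0.6623.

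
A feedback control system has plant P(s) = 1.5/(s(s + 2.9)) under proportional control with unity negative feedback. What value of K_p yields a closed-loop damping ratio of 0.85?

K_p = 1.94

Closed-loop characteristic equation: s² + 2.9s + K_p·1.5 = 0.
So ω_n = √(1.5K_p) and 2ζω_n = 2.9, giving ζ = 2.9/(2√(1.5K_p)).
Setting ζ = 0.85: √(1.5K_p) = 2.9/(2·0.85) = 1.706, so K_p = 2.91/1.5 = 1.94.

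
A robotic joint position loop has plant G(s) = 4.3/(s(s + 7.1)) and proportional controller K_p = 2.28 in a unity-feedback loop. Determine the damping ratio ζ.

1 + K_p·G(s) = 0 gives s² + 7.1s + 9.804 = 0.
So ω_n² = 9.804 ⇒ ω_n = 3.131 rad/s, and ζ = 7.1/(2ω_n) = 1.13.

ζ = 1.13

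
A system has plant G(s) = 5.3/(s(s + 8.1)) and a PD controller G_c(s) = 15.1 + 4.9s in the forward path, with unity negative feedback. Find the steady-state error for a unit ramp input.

0.101

The loop has one pole at the origin (type 1). Velocity error constant K_v = lim_{s→0} s·G_c(s)G(s) = 15.1·5.3/8.1 = 9.88.
Steady-state error to a unit ramp: e_ss = 1/K_v = 0.101.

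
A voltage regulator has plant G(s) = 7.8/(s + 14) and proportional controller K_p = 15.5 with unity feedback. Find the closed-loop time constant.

Closed-loop transfer function: T(s) = K_p·G(s)/(1 + K_p·G(s)) = 120.9/(s + 14 + 120.9) = 120.9/(s + 134.9).
Time constant τ = 1/134.9 = 0.00741 s.

τ = 0.00741 s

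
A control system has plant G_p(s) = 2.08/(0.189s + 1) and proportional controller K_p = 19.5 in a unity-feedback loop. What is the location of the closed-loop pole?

s = -219.9

Closed loop: T(s) = K_p·G_p/(1+K_p·G_p) = 40.56/(0.189s + 1 + 40.56), with pole at s = −(1 + 40.56)/0.189 = −219.9.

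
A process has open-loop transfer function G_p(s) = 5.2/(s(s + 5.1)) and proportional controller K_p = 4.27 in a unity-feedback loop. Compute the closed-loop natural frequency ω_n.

The closed-loop denominator is s(s+5.1) + 4.27·5.2 = s² + 5.1s + 22.2.
So ω_n² = 22.2 ⇒ ω_n = 4.712 rad/s, and ζ = 5.1/(2ω_n) = 0.541.

ω_n = 4.71 rad/s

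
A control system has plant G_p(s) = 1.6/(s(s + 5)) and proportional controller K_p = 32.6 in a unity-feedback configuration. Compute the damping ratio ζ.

ζ = 0.346

The closed-loop denominator is s(s+5) + 32.6·1.6 = s² + 5s + 52.16.
Matching s² + 2ζω_n s + ω_n²: ω_n = √52.16 = 7.222 rad/s and 2ζω_n = 5, so ζ = 5/(2·7.222) = 0.346.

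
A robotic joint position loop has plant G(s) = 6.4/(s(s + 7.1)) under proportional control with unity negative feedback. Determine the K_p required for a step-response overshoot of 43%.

From %OS = 100·exp(−πζ/√(1−ζ²)) = 43%, ζ = −ln(0.43)/√(π²+ln²(0.43)) = 0.2594.
Characteristic equation s² + 7.1s + 6.4K_p = 0 gives ζ = 7.1/(2√(6.4K_p)).
Setting ζ = 0.2594: √(6.4K_p) = 7.1/(2·0.2594) = 13.68, so K_p = 187.2/6.4 = 29.3.

K_p = 29.3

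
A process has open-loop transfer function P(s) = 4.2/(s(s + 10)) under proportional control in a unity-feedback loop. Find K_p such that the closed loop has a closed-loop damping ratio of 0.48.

Closed-loop characteristic equation: s² + 10s + K_p·4.2 = 0.
So ω_n = √(4.2K_p) and 2ζω_n = 10, giving ζ = 10/(2√(4.2K_p)).
Setting ζ = 0.48: √(4.2K_p) = 10/(2·0.48) = 10.42, so K_p = 108.5/4.2 = 25.8.

K_p = 25.8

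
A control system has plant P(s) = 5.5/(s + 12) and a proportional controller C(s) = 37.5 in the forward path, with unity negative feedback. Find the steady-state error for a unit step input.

0.055

The loop is type 0. Static position error constant K_pos = C(0)·P(0) = 37.5·0.4583 = 17.19.
Steady-state error to a unit step: e_ss = 1/(1+K_pos) = 1/18.19 = 0.055.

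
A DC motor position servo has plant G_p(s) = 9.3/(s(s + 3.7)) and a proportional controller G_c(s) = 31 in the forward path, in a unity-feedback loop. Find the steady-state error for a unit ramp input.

The loop has one pole at the origin (type 1). Velocity error constant K_v = lim_{s→0} s·G_c(s)G_p(s) = 31·9.3/3.7 = 77.92.
Steady-state error to a unit ramp: e_ss = 1/K_v = 0.0128.

0.0128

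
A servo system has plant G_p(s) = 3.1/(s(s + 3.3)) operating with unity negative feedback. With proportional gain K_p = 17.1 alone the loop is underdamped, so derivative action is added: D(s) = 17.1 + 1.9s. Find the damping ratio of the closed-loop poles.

Forward path: (17.1 + 1.9s)·3.1/(s(s+3.3)). The closed-loop characteristic equation is s² + (3.3 + 3.1·1.9)s + 3.1·17.1 = 0.
That is s² + 9.19s + 53.01 = 0, so ω_n = 7.281 rad/s and ζ = 9.19/(2·7.281) = 0.6311.

ζ = 0.631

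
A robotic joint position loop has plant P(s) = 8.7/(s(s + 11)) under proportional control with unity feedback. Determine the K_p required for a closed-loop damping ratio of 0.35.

K_p = 28.4

Closed-loop characteristic equation: s² + 11s + K_p·8.7 = 0.
So ω_n = √(8.7K_p) and 2ζω_n = 11, giving ζ = 11/(2√(8.7K_p)).
Setting ζ = 0.35: √(8.7K_p) = 11/(2·0.35) = 15.71, so K_p = 246.9/8.7 = 28.4.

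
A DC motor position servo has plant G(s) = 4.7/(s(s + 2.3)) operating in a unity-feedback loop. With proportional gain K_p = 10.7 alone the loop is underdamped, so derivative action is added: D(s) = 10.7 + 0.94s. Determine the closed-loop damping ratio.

ζ = 0.474

Forward path: (10.7 + 0.94s)·4.7/(s(s+2.3)). The closed-loop characteristic equation is s² + (2.3 + 4.7·0.94)s + 4.7·10.7 = 0.
That is s² + 6.718s + 50.29 = 0, so ω_n = 7.092 rad/s and ζ = 6.718/(2·7.092) = 0.4737.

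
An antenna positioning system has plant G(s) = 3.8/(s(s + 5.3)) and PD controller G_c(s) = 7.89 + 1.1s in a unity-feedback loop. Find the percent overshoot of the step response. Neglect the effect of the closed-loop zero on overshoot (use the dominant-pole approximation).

Forward path: (7.89 + 1.1s)·3.8/(s(s+5.3)). The closed-loop characteristic equation is s² + (5.3 + 3.8·1.1)s + 3.8·7.89 = 0.
That is s² + 9.48s + 29.98 = 0, so ω_n = 5.476 rad/s and ζ = 9.48/(2·5.476) = 0.8657.
%OS = 100·exp(−πζ/√(1−ζ²)) = 0.437%.

0.437%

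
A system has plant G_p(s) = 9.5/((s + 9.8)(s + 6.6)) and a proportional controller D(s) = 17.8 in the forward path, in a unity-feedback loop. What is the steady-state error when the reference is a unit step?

0.277

The loop is type 0. Static position error constant K_pos = D(0)·G_p(0) = 17.8·0.1469 = 2.614.
Steady-state error to a unit step: e_ss = 1/(1+K_pos) = 1/3.614 = 0.277.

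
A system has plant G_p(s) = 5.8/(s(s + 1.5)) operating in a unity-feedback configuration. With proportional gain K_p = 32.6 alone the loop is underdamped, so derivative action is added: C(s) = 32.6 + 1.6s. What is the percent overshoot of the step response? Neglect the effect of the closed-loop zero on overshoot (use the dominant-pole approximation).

Forward path: (32.6 + 1.6s)·5.8/(s(s+1.5)). The closed-loop characteristic equation is s² + (1.5 + 5.8·1.6)s + 5.8·32.6 = 0.
That is s² + 10.78s + 189.1 = 0, so ω_n = 13.75 rad/s and ζ = 10.78/(2·13.75) = 0.392.
%OS = 100·exp(−πζ/√(1−ζ²)) = 26.2%.

26.2%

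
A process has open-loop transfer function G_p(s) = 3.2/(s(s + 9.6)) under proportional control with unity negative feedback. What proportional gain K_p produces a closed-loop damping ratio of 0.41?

K_p = 42.8

Closed-loop characteristic equation: s² + 9.6s + K_p·3.2 = 0.
So ω_n = √(3.2K_p) and 2ζω_n = 9.6, giving ζ = 9.6/(2√(3.2K_p)).
Setting ζ = 0.41: √(3.2K_p) = 9.6/(2·0.41) = 11.71, so K_p = 137.1/3.2 = 42.8.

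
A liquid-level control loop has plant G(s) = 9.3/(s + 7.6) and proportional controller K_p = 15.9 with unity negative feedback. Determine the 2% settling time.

Closed-loop transfer function: T(s) = K_p·G(s)/(1 + K_p·G(s)) = 147.9/(s + 7.6 + 147.9) = 147.9/(s + 155.5).
Time constant τ = 1/155.5 = 0.006432 s, so the 2% settling time is about 4τ = 0.0257 s.

T_s ≈ 0.0257 s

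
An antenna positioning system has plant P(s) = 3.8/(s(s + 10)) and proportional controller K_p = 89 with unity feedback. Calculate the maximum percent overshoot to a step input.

41.2%

From 1 + K_pP(s) = 0: s² + 10s + 338.2 = 0 ⇒ ω_n = 18.39, ζ = 0.2719.
%OS = 100·exp(−πζ/√(1−ζ²)) = 100·exp(−π·0.2719/√0.9261) = 41.2%.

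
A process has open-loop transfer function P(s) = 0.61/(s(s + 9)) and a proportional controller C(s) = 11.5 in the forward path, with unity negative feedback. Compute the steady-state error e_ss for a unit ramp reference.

1.28

The loop has one pole at the origin (type 1). Velocity error constant K_v = lim_{s→0} s·C(s)P(s) = 11.5·0.61/9 = 0.7794.
Steady-state error to a unit ramp: e_ss = 1/K_v = 1.28.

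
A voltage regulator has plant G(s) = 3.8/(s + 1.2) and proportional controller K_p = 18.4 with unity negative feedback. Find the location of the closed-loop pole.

s = -71.12

Closed-loop transfer function: T(s) = K_p·G(s)/(1 + K_p·G(s)) = 69.92/(s + 1.2 + 69.92) = 69.92/(s + 71.12).
The closed-loop pole is at s = −71.12.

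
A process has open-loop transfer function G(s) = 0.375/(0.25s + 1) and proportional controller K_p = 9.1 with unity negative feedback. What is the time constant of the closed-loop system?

Closed loop: T(s) = K_p·G/(1+K_p·G) = 3.412/(0.25s + 1 + 3.412), with pole at s = −(1 + 3.412)/0.25 = −17.65.
Closed-loop time constant τ = 1/17.65 = 0.0567 s.

τ = 0.0567 s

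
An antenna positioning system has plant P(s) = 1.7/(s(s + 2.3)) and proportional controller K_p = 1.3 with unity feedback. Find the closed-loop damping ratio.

ζ = 0.774

The closed-loop denominator is s(s+2.3) + 1.3·1.7 = s² + 2.3s + 2.21.
Matching s² + 2ζω_n s + ω_n²: ω_n = √2.21 = 1.487 rad/s and 2ζω_n = 2.3, so ζ = 2.3/(2·1.487) = 0.774.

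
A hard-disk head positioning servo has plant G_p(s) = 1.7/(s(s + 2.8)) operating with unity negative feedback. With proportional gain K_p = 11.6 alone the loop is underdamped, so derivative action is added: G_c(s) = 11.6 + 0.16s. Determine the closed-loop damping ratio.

ζ = 0.346

Forward path: (11.6 + 0.16s)·1.7/(s(s+2.8)). The closed-loop characteristic equation is s² + (2.8 + 1.7·0.16)s + 1.7·11.6 = 0.
That is s² + 3.072s + 19.72 = 0, so ω_n = 4.441 rad/s and ζ = 3.072/(2·4.441) = 0.3459.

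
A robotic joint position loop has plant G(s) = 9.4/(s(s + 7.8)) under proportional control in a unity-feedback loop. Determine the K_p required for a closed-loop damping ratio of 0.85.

K_p = 2.24

Closed-loop characteristic equation: s² + 7.8s + K_p·9.4 = 0.
So ω_n = √(9.4K_p) and 2ζω_n = 7.8, giving ζ = 7.8/(2√(9.4K_p)).
Setting ζ = 0.85: √(9.4K_p) = 7.8/(2·0.85) = 4.588, so K_p = 21.05/9.4 = 2.24.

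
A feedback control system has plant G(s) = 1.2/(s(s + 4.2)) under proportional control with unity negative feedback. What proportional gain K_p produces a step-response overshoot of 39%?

From %OS = 100·exp(−πζ/√(1−ζ²)) = 39%, ζ = −ln(0.39)/√(π²+ln²(0.39)) = 0.2871.
Characteristic equation s² + 4.2s + 1.2K_p = 0 gives ζ = 4.2/(2√(1.2K_p)).
Setting ζ = 0.2871: √(1.2K_p) = 4.2/(2·0.2871) = 7.314, so K_p = 53.5/1.2 = 44.6.

K_p = 44.6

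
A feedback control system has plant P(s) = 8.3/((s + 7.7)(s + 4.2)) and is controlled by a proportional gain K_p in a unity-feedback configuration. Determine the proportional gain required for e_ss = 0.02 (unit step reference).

K_p = 191

For a type-0 loop with proportional control, e_ss = 1/(1 + K_p·P(0)).
P(0) = 0.2566. Require 1/(1 + K_p·0.2566) = 0.02, so 1 + 0.2566·K_p = 50.
K_p = (50 − 1)/0.2566 = 191.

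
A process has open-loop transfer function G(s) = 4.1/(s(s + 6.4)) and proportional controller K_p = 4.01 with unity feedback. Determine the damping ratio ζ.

With unity feedback the closed-loop characteristic equation is s² + 6.4s + 4.01·4.1 = s² + 6.4s + 16.44 = 0.
Matching s² + 2ζω_n s + ω_n²: ω_n = √16.44 = 4.055 rad/s and 2ζω_n = 6.4, so ζ = 6.4/(2·4.055) = 0.789.

ζ = 0.789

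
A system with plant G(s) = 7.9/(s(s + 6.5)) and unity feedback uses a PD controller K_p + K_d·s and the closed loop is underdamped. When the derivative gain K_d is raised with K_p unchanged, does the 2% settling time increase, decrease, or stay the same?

Characteristic equation s² + (6.5 + 7.9K_d)s + 7.9K_p = 0: raising K_d increases ζω_n = (6.5+7.9K_d)/2 while the loop stays underdamped, so T_s ≈ 4/(ζω_n) decreases.

decrease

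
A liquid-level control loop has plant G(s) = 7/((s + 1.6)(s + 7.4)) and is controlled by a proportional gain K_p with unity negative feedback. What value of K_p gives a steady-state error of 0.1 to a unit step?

K_p = 15.2

For a type-0 loop with proportional control, e_ss = 1/(1 + K_p·G(0)).
G(0) = 0.5912. Require 1/(1 + K_p·0.5912) = 0.1, so 1 + 0.5912·K_p = 10.
K_p = (10 − 1)/0.5912 = 15.2.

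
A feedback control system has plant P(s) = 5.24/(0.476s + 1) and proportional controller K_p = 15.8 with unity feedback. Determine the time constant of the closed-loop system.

Closed loop: T(s) = K_p·P/(1+K_p·P) = 82.79/(0.476s + 1 + 82.79), with pole at s = −(1 + 82.79)/0.476 = −176.
Closed-loop time constant τ = 1/176 = 0.00568 s.

τ = 0.00568 s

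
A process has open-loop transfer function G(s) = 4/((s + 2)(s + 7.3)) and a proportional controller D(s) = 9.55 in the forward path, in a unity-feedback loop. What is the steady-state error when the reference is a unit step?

0.277

The loop is type 0. Static position error constant K_pos = D(0)·G(0) = 9.55·0.274 = 2.616.
Steady-state error to a unit step: e_ss = 1/(1+K_pos) = 1/3.616 = 0.277.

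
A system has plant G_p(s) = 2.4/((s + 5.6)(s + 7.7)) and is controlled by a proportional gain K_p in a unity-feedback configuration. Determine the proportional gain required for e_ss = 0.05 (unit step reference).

For a type-0 loop with proportional control, e_ss = 1/(1 + K_p·G_p(0)).
G_p(0) = 0.05566. Require 1/(1 + K_p·0.05566) = 0.05, so 1 + 0.05566·K_p = 20.
K_p = (20 − 1)/0.05566 = 341.

K_p = 341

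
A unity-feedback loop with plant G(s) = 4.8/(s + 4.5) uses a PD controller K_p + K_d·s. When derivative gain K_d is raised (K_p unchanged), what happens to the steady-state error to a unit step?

K_d affects only the transient (the s-coefficient); the DC loop gain, and hence e_ss, depends only on K_p.

unchanged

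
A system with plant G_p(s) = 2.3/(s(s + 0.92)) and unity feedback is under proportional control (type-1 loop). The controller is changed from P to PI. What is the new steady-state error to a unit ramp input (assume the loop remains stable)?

0

The integrator raises the loop to type 2, so K_v → ∞ and e_ss to a ramp is zero.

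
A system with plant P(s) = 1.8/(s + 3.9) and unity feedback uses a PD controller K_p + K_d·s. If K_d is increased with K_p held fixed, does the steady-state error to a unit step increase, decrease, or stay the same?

K_d affects only the transient (the s-coefficient); the DC loop gain, and hence e_ss, depends only on K_p.

unchanged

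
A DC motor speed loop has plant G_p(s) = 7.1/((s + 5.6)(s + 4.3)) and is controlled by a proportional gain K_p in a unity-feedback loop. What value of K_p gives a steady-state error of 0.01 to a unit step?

For a type-0 loop with proportional control, e_ss = 1/(1 + K_p·G_p(0)).
G_p(0) = 0.2949. Require 1/(1 + K_p·0.2949) = 0.01, so 1 + 0.2949·K_p = 100.
K_p = (100 − 1)/0.2949 = 336.

K_p = 336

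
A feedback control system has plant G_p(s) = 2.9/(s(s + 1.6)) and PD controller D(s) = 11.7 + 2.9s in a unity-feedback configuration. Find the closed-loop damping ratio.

ζ = 0.859

Forward path: (11.7 + 2.9s)·2.9/(s(s+1.6)). The closed-loop characteristic equation is s² + (1.6 + 2.9·2.9)s + 2.9·11.7 = 0.
That is s² + 10.01s + 33.93 = 0, so ω_n = 5.825 rad/s and ζ = 10.01/(2·5.825) = 0.8592.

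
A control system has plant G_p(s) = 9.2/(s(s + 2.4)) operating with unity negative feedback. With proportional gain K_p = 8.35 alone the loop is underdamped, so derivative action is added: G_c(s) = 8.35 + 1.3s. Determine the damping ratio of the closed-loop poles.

ζ = 0.819

Forward path: (8.35 + 1.3s)·9.2/(s(s+2.4)). The closed-loop characteristic equation is s² + (2.4 + 9.2·1.3)s + 9.2·8.35 = 0.
That is s² + 14.36s + 76.82 = 0, so ω_n = 8.765 rad/s and ζ = 14.36/(2·8.765) = 0.8192.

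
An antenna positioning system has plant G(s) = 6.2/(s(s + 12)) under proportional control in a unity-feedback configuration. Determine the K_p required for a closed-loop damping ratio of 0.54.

Closed-loop characteristic equation: s² + 12s + K_p·6.2 = 0.
So ω_n = √(6.2K_p) and 2ζω_n = 12, giving ζ = 12/(2√(6.2K_p)).
Setting ζ = 0.54: √(6.2K_p) = 12/(2·0.54) = 11.11, so K_p = 123.5/6.2 = 19.9.

K_p = 19.9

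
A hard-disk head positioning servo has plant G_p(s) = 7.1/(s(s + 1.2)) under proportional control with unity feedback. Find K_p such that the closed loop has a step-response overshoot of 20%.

K_p = 0.244

From %OS = 100·exp(−πζ/√(1−ζ²)) = 20%, ζ = −ln(0.2)/√(π²+ln²(0.2)) = 0.4559.
Characteristic equation s² + 1.2s + 7.1K_p = 0 gives ζ = 1.2/(2√(7.1K_p)).
Setting ζ = 0.4559: √(7.1K_p) = 1.2/(2·0.4559) = 1.316, so K_p = 1.732/7.1 = 0.244.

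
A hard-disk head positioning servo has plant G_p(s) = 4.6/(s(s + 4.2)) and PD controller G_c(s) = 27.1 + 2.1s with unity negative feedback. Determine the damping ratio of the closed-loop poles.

Forward path: (27.1 + 2.1s)·4.6/(s(s+4.2)). The closed-loop characteristic equation is s² + (4.2 + 4.6·2.1)s + 4.6·27.1 = 0.
That is s² + 13.86s + 124.7 = 0, so ω_n = 11.17 rad/s and ζ = 13.86/(2·11.17) = 0.6207.

ζ = 0.621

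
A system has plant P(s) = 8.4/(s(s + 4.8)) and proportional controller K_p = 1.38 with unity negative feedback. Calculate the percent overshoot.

4.41%

The closed-loop denominator s² + 4.8s + 11.59 gives ω_n = √11.59 = 3.405 and ζ = 4.8/(2ω_n) = 0.7049.
%OS = 100·exp(−πζ/√(1−ζ²)) = 100·exp(−π·0.7049/√0.5031) = 4.41%.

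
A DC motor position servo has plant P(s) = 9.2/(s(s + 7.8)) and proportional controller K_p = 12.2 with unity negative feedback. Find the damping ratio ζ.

1 + K_p·P(s) = 0 gives s² + 7.8s + 112.2 = 0.
Matching s² + 2ζω_n s + ω_n²: ω_n = √112.2 = 10.59 rad/s and 2ζω_n = 7.8, so ζ = 7.8/(2·10.59) = 0.368.

ζ = 0.368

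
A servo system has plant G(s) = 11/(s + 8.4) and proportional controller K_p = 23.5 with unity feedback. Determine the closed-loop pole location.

Closed-loop transfer function: T(s) = K_p·G(s)/(1 + K_p·G(s)) = 258.5/(s + 8.4 + 258.5) = 258.5/(s + 266.9).
The closed-loop pole is at s = −266.9.

s = -266.9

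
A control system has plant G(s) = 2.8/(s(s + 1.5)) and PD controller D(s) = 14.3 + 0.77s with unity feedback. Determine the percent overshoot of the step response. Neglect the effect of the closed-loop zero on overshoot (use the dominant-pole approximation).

38.8%

Forward path: (14.3 + 0.77s)·2.8/(s(s+1.5)). The closed-loop characteristic equation is s² + (1.5 + 2.8·0.77)s + 2.8·14.3 = 0.
That is s² + 3.656s + 40.04 = 0, so ω_n = 6.328 rad/s and ζ = 3.656/(2·6.328) = 0.2889.
%OS = 100·exp(−πζ/√(1−ζ²)) = 38.8%.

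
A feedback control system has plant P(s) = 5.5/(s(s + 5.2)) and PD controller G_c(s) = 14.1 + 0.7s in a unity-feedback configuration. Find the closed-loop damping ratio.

ζ = 0.514

Forward path: (14.1 + 0.7s)·5.5/(s(s+5.2)). The closed-loop characteristic equation is s² + (5.2 + 5.5·0.7)s + 5.5·14.1 = 0.
That is s² + 9.05s + 77.55 = 0, so ω_n = 8.806 rad/s and ζ = 9.05/(2·8.806) = 0.5138.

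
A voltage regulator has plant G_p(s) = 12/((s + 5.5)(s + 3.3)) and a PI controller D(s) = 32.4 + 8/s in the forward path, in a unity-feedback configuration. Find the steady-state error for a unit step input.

0

The open loop D(s)G_p(s) has a pole at the origin (type 1), so the static position error constant is infinite and e_ss = 1/(1+∞) = 0.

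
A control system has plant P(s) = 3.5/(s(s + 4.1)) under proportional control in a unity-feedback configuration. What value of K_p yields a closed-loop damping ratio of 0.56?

Closed-loop characteristic equation: s² + 4.1s + K_p·3.5 = 0.
So ω_n = √(3.5K_p) and 2ζω_n = 4.1, giving ζ = 4.1/(2√(3.5K_p)).
Setting ζ = 0.56: √(3.5K_p) = 4.1/(2·0.56) = 3.661, so K_p = 13.4/3.5 = 3.83.

K_p = 3.83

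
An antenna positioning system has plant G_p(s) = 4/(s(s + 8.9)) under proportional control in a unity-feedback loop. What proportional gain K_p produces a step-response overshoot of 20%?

K_p = 23.8

From %OS = 100·exp(−πζ/√(1−ζ²)) = 20%, ζ = −ln(0.2)/√(π²+ln²(0.2)) = 0.4559.
Characteristic equation s² + 8.9s + 4K_p = 0 gives ζ = 8.9/(2√(4K_p)).
Setting ζ = 0.4559: √(4K_p) = 8.9/(2·0.4559) = 9.76, so K_p = 95.25/4 = 23.8.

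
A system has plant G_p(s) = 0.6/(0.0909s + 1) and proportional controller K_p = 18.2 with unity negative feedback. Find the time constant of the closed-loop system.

τ = 0.00763 s

Closed loop: T(s) = K_p·G_p/(1+K_p·G_p) = 10.92/(0.0909s + 1 + 10.92), with pole at s = −(1 + 10.92)/0.0909 = −131.1.
Closed-loop time constant τ = 1/131.1 = 0.00763 s.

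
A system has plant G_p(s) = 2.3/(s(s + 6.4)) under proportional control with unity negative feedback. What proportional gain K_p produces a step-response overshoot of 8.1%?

K_p = 11.4

From %OS = 100·exp(−πζ/√(1−ζ²)) = 8.1%, ζ = −ln(0.081)/√(π²+ln²(0.081)) = 0.6247.
Characteristic equation s² + 6.4s + 2.3K_p = 0 gives ζ = 6.4/(2√(2.3K_p)).
Setting ζ = 0.6247: √(2.3K_p) = 6.4/(2·0.6247) = 5.122, so K_p = 26.24/2.3 = 11.4.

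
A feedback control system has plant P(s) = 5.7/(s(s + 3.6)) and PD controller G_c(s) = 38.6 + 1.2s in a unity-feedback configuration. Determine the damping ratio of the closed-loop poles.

Forward path: (38.6 + 1.2s)·5.7/(s(s+3.6)). The closed-loop characteristic equation is s² + (3.6 + 5.7·1.2)s + 5.7·38.6 = 0.
That is s² + 10.44s + 220 = 0, so ω_n = 14.83 rad/s and ζ = 10.44/(2·14.83) = 0.3519.

ζ = 0.352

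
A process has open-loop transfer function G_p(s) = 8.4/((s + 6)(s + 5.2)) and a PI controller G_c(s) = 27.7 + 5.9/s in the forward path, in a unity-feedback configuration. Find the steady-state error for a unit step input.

0

The open loop G_c(s)G_p(s) has a pole at the origin (type 1), so the static position error constant is infinite and e_ss = 1/(1+∞) = 0.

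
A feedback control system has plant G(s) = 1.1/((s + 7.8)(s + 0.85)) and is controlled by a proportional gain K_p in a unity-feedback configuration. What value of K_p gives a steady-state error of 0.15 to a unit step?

The loop is type 0, so e_ss(step) = 1/(1 + K_pos) with K_pos = K_p·G(0).
G(0) = 0.1659. Require 1/(1 + K_p·0.1659) = 0.15, so 1 + 0.1659·K_p = 6.667.
K_p = (6.667 − 1)/0.1659 = 34.2.

K_p = 34.2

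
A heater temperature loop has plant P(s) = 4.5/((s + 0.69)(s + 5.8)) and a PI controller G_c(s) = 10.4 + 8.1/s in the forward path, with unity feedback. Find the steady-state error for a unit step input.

The open loop G_c(s)P(s) has a pole at the origin (type 1), so the static position error constant is infinite and e_ss = 1/(1+∞) = 0.

0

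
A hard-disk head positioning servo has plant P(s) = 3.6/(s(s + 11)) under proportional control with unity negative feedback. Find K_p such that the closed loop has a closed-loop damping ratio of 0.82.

Closed-loop characteristic equation: s² + 11s + K_p·3.6 = 0.
So ω_n = √(3.6K_p) and 2ζω_n = 11, giving ζ = 11/(2√(3.6K_p)).
Setting ζ = 0.82: √(3.6K_p) = 11/(2·0.82) = 6.707, so K_p = 44.99/3.6 = 12.5.

K_p = 12.5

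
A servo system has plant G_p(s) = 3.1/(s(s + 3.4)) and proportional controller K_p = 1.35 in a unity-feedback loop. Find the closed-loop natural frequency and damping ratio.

With unity feedback the closed-loop characteristic equation is s² + 3.4s + 1.35·3.1 = s² + 3.4s + 4.185 = 0.
Matching s² + 2ζω_n s + ω_n²: ω_n = √4.185 = 2.046 rad/s and 2ζω_n = 3.4, so ζ = 3.4/(2·2.046) = 0.831.

ω_n = 2.05 rad/s, ζ = 0.831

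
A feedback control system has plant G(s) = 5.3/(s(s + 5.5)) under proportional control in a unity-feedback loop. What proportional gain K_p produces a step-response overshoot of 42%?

From %OS = 100·exp(−πζ/√(1−ζ²)) = 42%, ζ = −ln(0.42)/√(π²+ln²(0.42)) = 0.2662.
Characteristic equation s² + 5.5s + 5.3K_p = 0 gives ζ = 5.5/(2√(5.3K_p)).
Setting ζ = 0.2662: √(5.3K_p) = 5.5/(2·0.2662) = 10.33, so K_p = 106.7/5.3 = 20.1.

K_p = 20.1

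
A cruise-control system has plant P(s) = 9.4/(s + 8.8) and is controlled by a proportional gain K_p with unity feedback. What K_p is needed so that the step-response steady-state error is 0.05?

The loop is type 0, so e_ss(step) = 1/(1 + K_pos) with K_pos = K_p·P(0).
P(0) = 1.068. Require 1/(1 + K_p·1.068) = 0.05, so 1 + 1.068·K_p = 20.
K_p = (20 − 1)/1.068 = 17.8.

K_p = 17.8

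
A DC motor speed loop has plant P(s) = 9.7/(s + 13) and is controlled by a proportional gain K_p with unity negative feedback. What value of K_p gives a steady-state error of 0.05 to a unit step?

The loop is type 0, so e_ss(step) = 1/(1 + K_pos) with K_pos = K_p·P(0).
P(0) = 0.7462. Require 1/(1 + K_p·0.7462) = 0.05, so 1 + 0.7462·K_p = 20.
K_p = (20 − 1)/0.7462 = 25.5.

K_p = 25.5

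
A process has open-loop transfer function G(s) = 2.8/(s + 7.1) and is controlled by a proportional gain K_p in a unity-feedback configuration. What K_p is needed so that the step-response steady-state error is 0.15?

For a type-0 loop with proportional control, e_ss = 1/(1 + K_p·G(0)).
G(0) = 0.3944. Require 1/(1 + K_p·0.3944) = 0.15, so 1 + 0.3944·K_p = 6.667.
K_p = (6.667 − 1)/0.3944 = 14.4.

K_p = 14.4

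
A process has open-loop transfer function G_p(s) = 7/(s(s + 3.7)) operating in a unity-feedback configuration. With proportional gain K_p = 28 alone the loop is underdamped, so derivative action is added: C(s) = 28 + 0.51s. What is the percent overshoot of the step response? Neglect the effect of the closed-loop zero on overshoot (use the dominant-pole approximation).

Forward path: (28 + 0.51s)·7/(s(s+3.7)). The closed-loop characteristic equation is s² + (3.7 + 7·0.51)s + 7·28 = 0.
That is s² + 7.27s + 196 = 0, so ω_n = 14 rad/s and ζ = 7.27/(2·14) = 0.2596.
%OS = 100·exp(−πζ/√(1−ζ²)) = 43%.

43%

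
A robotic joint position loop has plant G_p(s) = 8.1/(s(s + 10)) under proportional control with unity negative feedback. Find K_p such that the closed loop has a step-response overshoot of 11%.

K_p = 9.34

From %OS = 100·exp(−πζ/√(1−ζ²)) = 11%, ζ = −ln(0.11)/√(π²+ln²(0.11)) = 0.5749.
Characteristic equation s² + 10s + 8.1K_p = 0 gives ζ = 10/(2√(8.1K_p)).
Setting ζ = 0.5749: √(8.1K_p) = 10/(2·0.5749) = 8.697, so K_p = 75.64/8.1 = 9.34.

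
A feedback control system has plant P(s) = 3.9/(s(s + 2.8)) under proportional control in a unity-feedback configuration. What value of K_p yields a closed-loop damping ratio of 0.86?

K_p = 0.68

Closed-loop characteristic equation: s² + 2.8s + K_p·3.9 = 0.
So ω_n = √(3.9K_p) and 2ζω_n = 2.8, giving ζ = 2.8/(2√(3.9K_p)).
Setting ζ = 0.86: √(3.9K_p) = 2.8/(2·0.86) = 1.628, so K_p = 2.65/3.9 = 0.68.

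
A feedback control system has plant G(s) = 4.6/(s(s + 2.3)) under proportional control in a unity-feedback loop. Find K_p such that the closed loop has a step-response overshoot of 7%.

K_p = 0.689

From %OS = 100·exp(−πζ/√(1−ζ²)) = 7%, ζ = −ln(0.07)/√(π²+ln²(0.07)) = 0.6461.
Characteristic equation s² + 2.3s + 4.6K_p = 0 gives ζ = 2.3/(2√(4.6K_p)).
Setting ζ = 0.6461: √(4.6K_p) = 2.3/(2·0.6461) = 1.78, so K_p = 3.168/4.6 = 0.689.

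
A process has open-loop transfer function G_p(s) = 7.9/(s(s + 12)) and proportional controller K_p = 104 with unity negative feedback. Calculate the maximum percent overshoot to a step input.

Closed-loop characteristic equation: s² + 12s + 821.6 = 0, so ω_n = 28.66 rad/s and ζ = 12/(2·28.66) = 0.2093.
%OS = 100·exp(−πζ/√(1−ζ²)) = 100·exp(−π·0.2093/√0.9562) = 51%.

51%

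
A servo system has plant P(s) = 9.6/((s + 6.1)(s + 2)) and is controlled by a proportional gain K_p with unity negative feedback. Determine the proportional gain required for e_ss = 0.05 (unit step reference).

The loop is type 0, so e_ss(step) = 1/(1 + K_pos) with K_pos = K_p·P(0).
P(0) = 0.7869. Require 1/(1 + K_p·0.7869) = 0.05, so 1 + 0.7869·K_p = 20.
K_p = (20 − 1)/0.7869 = 24.1.

K_p = 24.1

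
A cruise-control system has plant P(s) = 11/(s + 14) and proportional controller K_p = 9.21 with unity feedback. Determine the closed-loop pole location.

s = -115.3

Closed-loop transfer function: T(s) = K_p·P(s)/(1 + K_p·P(s)) = 101.3/(s + 14 + 101.3) = 101.3/(s + 115.3).
The closed-loop pole is at s = −115.3.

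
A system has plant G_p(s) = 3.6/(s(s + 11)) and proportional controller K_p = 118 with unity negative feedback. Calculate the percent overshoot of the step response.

41.9%

Closed-loop characteristic equation: s² + 11s + 424.8 = 0, so ω_n = 20.61 rad/s and ζ = 11/(2·20.61) = 0.2669.
%OS = 100·exp(−πζ/√(1−ζ²)) = 100·exp(−π·0.2669/√0.9288) = 41.9%.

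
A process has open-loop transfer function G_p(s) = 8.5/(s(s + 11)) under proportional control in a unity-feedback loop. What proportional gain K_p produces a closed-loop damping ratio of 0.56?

K_p = 11.3

Closed-loop characteristic equation: s² + 11s + K_p·8.5 = 0.
So ω_n = √(8.5K_p) and 2ζω_n = 11, giving ζ = 11/(2√(8.5K_p)).
Setting ζ = 0.56: √(8.5K_p) = 11/(2·0.56) = 9.821, so K_p = 96.46/8.5 = 11.3.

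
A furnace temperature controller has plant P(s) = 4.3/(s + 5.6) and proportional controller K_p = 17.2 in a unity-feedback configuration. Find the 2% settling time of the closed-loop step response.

Closed-loop transfer function: T(s) = K_p·P(s)/(1 + K_p·P(s)) = 73.96/(s + 5.6 + 73.96) = 73.96/(s + 79.56).
Time constant τ = 1/79.56 = 0.01257 s, so the 2% settling time is about 4τ = 0.0503 s.

T_s ≈ 0.0503 s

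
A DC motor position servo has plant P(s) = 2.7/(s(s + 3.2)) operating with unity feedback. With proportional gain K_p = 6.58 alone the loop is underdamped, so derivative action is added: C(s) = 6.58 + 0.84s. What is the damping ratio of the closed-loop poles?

ζ = 0.649

Forward path: (6.58 + 0.84s)·2.7/(s(s+3.2)). The closed-loop characteristic equation is s² + (3.2 + 2.7·0.84)s + 2.7·6.58 = 0.
That is s² + 5.468s + 17.77 = 0, so ω_n = 4.215 rad/s and ζ = 5.468/(2·4.215) = 0.6486.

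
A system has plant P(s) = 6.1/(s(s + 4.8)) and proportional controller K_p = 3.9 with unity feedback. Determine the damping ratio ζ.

ζ = 0.492

With unity feedback the closed-loop characteristic equation is s² + 4.8s + 3.9·6.1 = s² + 4.8s + 23.79 = 0.
Matching s² + 2ζω_n s + ω_n²: ω_n = √23.79 = 4.877 rad/s and 2ζω_n = 4.8, so ζ = 4.8/(2·4.877) = 0.492.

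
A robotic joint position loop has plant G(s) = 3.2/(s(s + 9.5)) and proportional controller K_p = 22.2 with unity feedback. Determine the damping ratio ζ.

ζ = 0.564

The closed-loop denominator is s(s+9.5) + 22.2·3.2 = s² + 9.5s + 71.04.
So ω_n² = 71.04 ⇒ ω_n = 8.429 rad/s, and ζ = 9.5/(2ω_n) = 0.564.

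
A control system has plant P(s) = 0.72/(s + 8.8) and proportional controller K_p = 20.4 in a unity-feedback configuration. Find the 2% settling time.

Closed-loop transfer function: T(s) = K_p·P(s)/(1 + K_p·P(s)) = 14.69/(s + 8.8 + 14.69) = 14.69/(s + 23.49).
Time constant τ = 1/23.49 = 0.04257 s, so the 2% settling time is about 4τ = 0.17 s.

T_s ≈ 0.17 s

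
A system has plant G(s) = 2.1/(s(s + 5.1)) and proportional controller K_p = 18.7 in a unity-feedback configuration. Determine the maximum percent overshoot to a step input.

The closed-loop denominator s² + 5.1s + 39.27 gives ω_n = √39.27 = 6.267 and ζ = 5.1/(2ω_n) = 0.4069.
%OS = 100·exp(−πζ/√(1−ζ²)) = 100·exp(−π·0.4069/√0.8344) = 24.7%.

24.7%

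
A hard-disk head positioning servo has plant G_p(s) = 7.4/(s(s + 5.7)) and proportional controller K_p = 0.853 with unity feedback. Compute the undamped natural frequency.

ω_n = 2.51 rad/s

With unity feedback the closed-loop characteristic equation is s² + 5.7s + 0.853·7.4 = s² + 5.7s + 6.312 = 0.
So ω_n² = 6.312 ⇒ ω_n = 2.512 rad/s, and ζ = 5.7/(2ω_n) = 1.13.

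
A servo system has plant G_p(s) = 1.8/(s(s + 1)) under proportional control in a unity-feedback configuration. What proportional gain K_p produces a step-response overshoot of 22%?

From %OS = 100·exp(−πζ/√(1−ζ²)) = 22%, ζ = −ln(0.22)/√(π²+ln²(0.22)) = 0.4342.
Characteristic equation s² + 1s + 1.8K_p = 0 gives ζ = 1/(2√(1.8K_p)).
Setting ζ = 0.4342: √(1.8K_p) = 1/(2·0.4342) = 1.152, so K_p = 1.326/1.8 = 0.737.

K_p = 0.737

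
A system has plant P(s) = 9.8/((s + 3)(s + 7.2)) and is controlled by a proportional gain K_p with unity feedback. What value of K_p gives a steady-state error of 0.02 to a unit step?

Steady-state error for a unit step on this type-0 loop is 1/(1 + K_p·P(0)).
P(0) = 0.4537. Require 1/(1 + K_p·0.4537) = 0.02, so 1 + 0.4537·K_p = 50.
K_p = (50 − 1)/0.4537 = 108.

K_p = 108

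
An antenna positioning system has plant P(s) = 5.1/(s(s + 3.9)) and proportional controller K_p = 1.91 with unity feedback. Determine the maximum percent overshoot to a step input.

From 1 + K_pP(s) = 0: s² + 3.9s + 9.741 = 0 ⇒ ω_n = 3.121, ζ = 0.6248.
%OS = 100·exp(−πζ/√(1−ζ²)) = 100·exp(−π·0.6248/√0.6096) = 8.1%.

8.1%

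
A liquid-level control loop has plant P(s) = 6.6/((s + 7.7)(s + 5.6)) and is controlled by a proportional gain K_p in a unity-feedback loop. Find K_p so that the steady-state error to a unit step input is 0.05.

K_p = 124

Steady-state error for a unit step on this type-0 loop is 1/(1 + K_p·P(0)).
P(0) = 0.1531. Require 1/(1 + K_p·0.1531) = 0.05, so 1 + 0.1531·K_p = 20.
K_p = (20 − 1)/0.1531 = 124.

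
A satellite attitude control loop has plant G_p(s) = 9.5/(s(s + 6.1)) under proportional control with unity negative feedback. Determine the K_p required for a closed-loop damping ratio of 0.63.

Closed-loop characteristic equation: s² + 6.1s + K_p·9.5 = 0.
So ω_n = √(9.5K_p) and 2ζω_n = 6.1, giving ζ = 6.1/(2√(9.5K_p)).
Setting ζ = 0.63: √(9.5K_p) = 6.1/(2·0.63) = 4.841, so K_p = 23.44/9.5 = 2.47.

K_p = 2.47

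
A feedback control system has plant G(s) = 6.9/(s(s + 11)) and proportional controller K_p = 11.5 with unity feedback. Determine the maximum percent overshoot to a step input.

Closed-loop characteristic equation: s² + 11s + 79.35 = 0, so ω_n = 8.908 rad/s and ζ = 11/(2·8.908) = 0.6174.
%OS = 100·exp(−πζ/√(1−ζ²)) = 100·exp(−π·0.6174/√0.6188) = 8.49%.

8.49%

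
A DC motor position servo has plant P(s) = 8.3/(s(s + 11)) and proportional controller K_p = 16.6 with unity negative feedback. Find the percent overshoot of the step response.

18.9%

The closed-loop denominator s² + 11s + 137.8 gives ω_n = √137.8 = 11.74 and ζ = 11/(2ω_n) = 0.4686.
%OS = 100·exp(−πζ/√(1−ζ²)) = 100·exp(−π·0.4686/√0.7804) = 18.9%.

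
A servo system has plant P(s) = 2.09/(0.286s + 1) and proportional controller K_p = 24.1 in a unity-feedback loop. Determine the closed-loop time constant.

τ = 0.00557 s

Closed loop: T(s) = K_p·P/(1+K_p·P) = 50.37/(0.286s + 1 + 50.37), with pole at s = −(1 + 50.37)/0.286 = −179.6.
Closed-loop time constant τ = 1/179.6 = 0.00557 s.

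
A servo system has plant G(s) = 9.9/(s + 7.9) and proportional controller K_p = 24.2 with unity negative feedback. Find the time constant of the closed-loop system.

τ = 0.00404 s

Closed-loop transfer function: T(s) = K_p·G(s)/(1 + K_p·G(s)) = 239.6/(s + 7.9 + 239.6) = 239.6/(s + 247.5).
Time constant τ = 1/247.5 = 0.00404 s.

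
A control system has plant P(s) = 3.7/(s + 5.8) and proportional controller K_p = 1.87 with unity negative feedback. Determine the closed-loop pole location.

s = -12.72

Closed-loop transfer function: T(s) = K_p·P(s)/(1 + K_p·P(s)) = 6.919/(s + 5.8 + 6.919) = 6.919/(s + 12.72).
The closed-loop pole is at s = −12.72.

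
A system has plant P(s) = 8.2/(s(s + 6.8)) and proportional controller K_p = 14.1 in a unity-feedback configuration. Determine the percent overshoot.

Closed-loop characteristic equation: s² + 6.8s + 115.6 = 0, so ω_n = 10.75 rad/s and ζ = 6.8/(2·10.75) = 0.3162.
%OS = 100·exp(−πζ/√(1−ζ²)) = 100·exp(−π·0.3162/√0.9) = 35.1%.

35.1%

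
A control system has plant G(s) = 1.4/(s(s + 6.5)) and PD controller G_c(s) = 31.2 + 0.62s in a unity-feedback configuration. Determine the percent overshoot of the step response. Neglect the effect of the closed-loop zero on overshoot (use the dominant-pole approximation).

12.1%

Forward path: (31.2 + 0.62s)·1.4/(s(s+6.5)). The closed-loop characteristic equation is s² + (6.5 + 1.4·0.62)s + 1.4·31.2 = 0.
That is s² + 7.368s + 43.68 = 0, so ω_n = 6.609 rad/s and ζ = 7.368/(2·6.609) = 0.5574.
%OS = 100·exp(−πζ/√(1−ζ²)) = 12.1%.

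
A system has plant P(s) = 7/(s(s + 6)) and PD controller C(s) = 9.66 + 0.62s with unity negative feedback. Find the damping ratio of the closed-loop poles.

Forward path: (9.66 + 0.62s)·7/(s(s+6)). The closed-loop characteristic equation is s² + (6 + 7·0.62)s + 7·9.66 = 0.
That is s² + 10.34s + 67.62 = 0, so ω_n = 8.223 rad/s and ζ = 10.34/(2·8.223) = 0.6287.

ζ = 0.629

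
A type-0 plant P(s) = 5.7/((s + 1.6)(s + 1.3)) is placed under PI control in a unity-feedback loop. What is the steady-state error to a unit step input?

0

The PI controller's integrator makes the forward path type 1, so e_ss to a step is zero.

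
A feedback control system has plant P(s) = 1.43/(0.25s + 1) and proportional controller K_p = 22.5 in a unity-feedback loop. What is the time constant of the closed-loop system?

Closed loop: T(s) = K_p·P/(1+K_p·P) = 32.17/(0.25s + 1 + 32.17), with pole at s = −(1 + 32.17)/0.25 = −132.7.
Closed-loop time constant τ = 1/132.7 = 0.00754 s.

τ = 0.00754 s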